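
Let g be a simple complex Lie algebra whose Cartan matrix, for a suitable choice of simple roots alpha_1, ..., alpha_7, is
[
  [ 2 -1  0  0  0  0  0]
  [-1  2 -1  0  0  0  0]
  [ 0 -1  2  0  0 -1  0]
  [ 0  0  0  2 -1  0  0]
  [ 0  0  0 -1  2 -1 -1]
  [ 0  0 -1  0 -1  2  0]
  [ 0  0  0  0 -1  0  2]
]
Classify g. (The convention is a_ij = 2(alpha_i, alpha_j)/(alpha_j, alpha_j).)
The matrix has rank 7 with 2's on the diagonal. Reading the off-diagonal entries as Dynkin edges (a single edge where a_ij = a_ji = -1; a double or triple edge where a_ij * a_ji = 2 or 3), the diagram is a chain of 5 nodes with a fork of two nodes at one end (D_7). One simple-root ordering that puts it in standard form is (alpha_1, alpha_2, alpha_3, alpha_6, alpha_5, alpha_7, alpha_4). So the algebra is type D_7, i.e. so(14).

D_7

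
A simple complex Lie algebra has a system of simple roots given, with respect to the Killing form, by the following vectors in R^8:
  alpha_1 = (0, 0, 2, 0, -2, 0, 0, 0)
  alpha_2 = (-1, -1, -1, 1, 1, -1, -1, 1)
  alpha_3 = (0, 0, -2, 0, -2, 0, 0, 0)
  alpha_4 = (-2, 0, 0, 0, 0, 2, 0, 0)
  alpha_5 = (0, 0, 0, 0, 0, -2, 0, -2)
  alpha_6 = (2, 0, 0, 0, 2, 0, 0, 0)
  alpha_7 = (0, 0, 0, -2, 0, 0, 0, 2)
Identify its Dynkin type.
type E_7

Compute the Cartan integers a_ij = 2(alpha_i, alpha_j)/(alpha_j, alpha_j); the resulting 7x7 Cartan matrix is
[[2, -1, 0, 0, 0, -1, 0], [-1, 2, 0, 0, 0, 0, 0], [0, 0, 2, 0, 0, -1, 0], [0, 0, 0, 2, -1, -1, 0], [0, 0, 0, -1, 2, 0, -1], [-1, 0, -1, -1, 0, 2, 0], [0, 0, 0, 0, -1, 0, 2]].
All simple roots have the same length, so the diagram is simply laced. The associated Dynkin diagram is a chain of 6 nodes with one extra node attached to the third node from one end (E_7), so the type is E_7.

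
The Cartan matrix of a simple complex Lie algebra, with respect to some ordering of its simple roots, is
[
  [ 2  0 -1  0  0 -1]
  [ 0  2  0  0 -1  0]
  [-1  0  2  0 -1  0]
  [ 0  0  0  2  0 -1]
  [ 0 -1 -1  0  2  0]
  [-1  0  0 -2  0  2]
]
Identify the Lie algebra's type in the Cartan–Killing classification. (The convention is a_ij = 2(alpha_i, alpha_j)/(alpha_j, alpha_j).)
B6

The matrix has rank 6 with 2's on the diagonal. Reading the off-diagonal entries as Dynkin edges (a single edge where a_ij = a_ji = -1; a double or triple edge where a_ij * a_ji = 2 or 3), the diagram is a chain of 6 nodes with a double edge at one end; the terminal node there is the unique short simple root (B_6). One simple-root ordering that puts it in standard form is (alpha_2, alpha_5, alpha_3, alpha_1, alpha_6, alpha_4). So the algebra is type B_6, i.e. so(13).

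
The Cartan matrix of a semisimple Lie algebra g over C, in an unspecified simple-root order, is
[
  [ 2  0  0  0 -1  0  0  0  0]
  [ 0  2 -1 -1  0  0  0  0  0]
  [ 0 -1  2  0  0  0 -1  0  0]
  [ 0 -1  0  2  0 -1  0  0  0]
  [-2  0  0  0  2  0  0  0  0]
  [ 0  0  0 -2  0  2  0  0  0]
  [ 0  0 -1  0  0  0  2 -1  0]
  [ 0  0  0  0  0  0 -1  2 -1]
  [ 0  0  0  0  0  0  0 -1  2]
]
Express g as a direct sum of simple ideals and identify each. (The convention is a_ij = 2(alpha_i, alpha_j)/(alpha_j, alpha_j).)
B2 + C7

The diagram associated to this matrix has two connected components: the simple roots {alpha_1, alpha_5} form a chain of 2 nodes with a double edge at one end; the terminal node there is the unique short simple root (B_2), and {alpha_2, alpha_3, alpha_4, alpha_6, alpha_7, alpha_8, alpha_9} form a chain of 7 nodes with a double edge at one end; the terminal node there is the unique long simple root (C_7). A semisimple Lie algebra decomposes uniquely as the direct sum of simple ideals, one per connected component of its Dynkin diagram, so g ≅ B_2 ⊕ C_7 (dimension 10 + 105 = 115).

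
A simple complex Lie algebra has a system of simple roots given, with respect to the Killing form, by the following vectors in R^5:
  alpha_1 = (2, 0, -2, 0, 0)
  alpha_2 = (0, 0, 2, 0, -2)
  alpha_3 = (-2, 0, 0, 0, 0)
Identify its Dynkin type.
type B_3

Compute the Cartan integers a_ij = 2(alpha_i, alpha_j)/(alpha_j, alpha_j); the resulting 3x3 Cartan matrix is
[[2, -1, -2], [-1, 2, 0], [-1, 0, 2]].
The roots have two lengths (squared-length ratio 2:1); the short ones are alpha_{3}. The associated Dynkin diagram is a chain of 3 nodes with a double edge at one end; the terminal node there is the unique short simple root (B_3), so the type is B_3 (the algebra so(7)).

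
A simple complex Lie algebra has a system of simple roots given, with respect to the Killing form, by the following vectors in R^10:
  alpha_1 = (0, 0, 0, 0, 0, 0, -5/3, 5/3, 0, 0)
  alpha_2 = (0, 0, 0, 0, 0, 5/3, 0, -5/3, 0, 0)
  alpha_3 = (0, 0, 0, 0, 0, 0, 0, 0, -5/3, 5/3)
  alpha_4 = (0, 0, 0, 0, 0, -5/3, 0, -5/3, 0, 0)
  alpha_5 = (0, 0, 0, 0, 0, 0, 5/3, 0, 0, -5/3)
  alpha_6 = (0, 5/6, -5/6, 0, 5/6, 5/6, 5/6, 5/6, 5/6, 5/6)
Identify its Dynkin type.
E6

Compute the Cartan integers a_ij = 2(alpha_i, alpha_j)/(alpha_j, alpha_j); the resulting 6x6 Cartan matrix is
[[2, -1, 0, -1, -1, 0], [-1, 2, 0, 0, 0, 0], [0, 0, 2, 0, -1, 0], [-1, 0, 0, 2, 0, -1], [-1, 0, -1, 0, 2, 0], [0, 0, 0, -1, 0, 2]].
All simple roots have the same length, so the diagram is simply laced. The associated Dynkin diagram is a chain of 5 nodes with one extra node attached to the third node from one end (E_6), so the type is E_6.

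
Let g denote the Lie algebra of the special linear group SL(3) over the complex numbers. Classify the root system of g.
A_2

This is sl(3), which has dimension 3^2 - 1 = 8 and rank 3 - 1 = 2 (a Cartan subalgebra is the diagonal traceless matrices). In the classification of classical Lie algebras, the special linear algebra sl(n+1) has type A_n; here n = 2, so the Dynkin diagram is a chain of 2 nodes with single edges (A_2). Hence the type is A_2.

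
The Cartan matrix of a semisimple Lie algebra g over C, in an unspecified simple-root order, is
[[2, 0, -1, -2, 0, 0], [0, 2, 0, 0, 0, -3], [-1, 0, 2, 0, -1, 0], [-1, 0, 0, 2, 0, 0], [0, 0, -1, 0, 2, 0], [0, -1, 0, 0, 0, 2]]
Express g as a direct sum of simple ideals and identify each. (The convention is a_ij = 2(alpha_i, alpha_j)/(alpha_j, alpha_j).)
B_4 (so(9)) + G_2

The diagram associated to this matrix has two connected components: the simple roots {alpha_1, alpha_3, alpha_4, alpha_5} form a chain of 4 nodes with a double edge at one end; the terminal node there is the unique short simple root (B_4), and {alpha_2, alpha_6} form two nodes joined by a triple edge (G_2). A semisimple Lie algebra decomposes uniquely as the direct sum of simple ideals, one per connected component of its Dynkin diagram, so g ≅ B_4 ⊕ G_2 (dimension 36 + 14 = 50).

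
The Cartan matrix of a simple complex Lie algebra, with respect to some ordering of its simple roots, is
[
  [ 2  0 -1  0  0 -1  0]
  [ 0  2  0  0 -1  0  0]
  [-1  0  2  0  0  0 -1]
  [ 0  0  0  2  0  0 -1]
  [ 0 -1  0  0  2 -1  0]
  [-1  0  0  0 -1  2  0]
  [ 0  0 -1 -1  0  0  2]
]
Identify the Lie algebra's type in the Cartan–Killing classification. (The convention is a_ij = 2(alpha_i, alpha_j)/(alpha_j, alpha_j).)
type A_7

The matrix has rank 7 with 2's on the diagonal. Reading the off-diagonal entries as Dynkin edges (a single edge where a_ij = a_ji = -1; a double or triple edge where a_ij * a_ji = 2 or 3), the diagram is a chain of 7 nodes with single edges (A_7). One simple-root ordering that puts it in standard form is (alpha_2, alpha_5, alpha_6, alpha_1, alpha_3, alpha_7, alpha_4). So the algebra is type A_7, i.e. sl(8).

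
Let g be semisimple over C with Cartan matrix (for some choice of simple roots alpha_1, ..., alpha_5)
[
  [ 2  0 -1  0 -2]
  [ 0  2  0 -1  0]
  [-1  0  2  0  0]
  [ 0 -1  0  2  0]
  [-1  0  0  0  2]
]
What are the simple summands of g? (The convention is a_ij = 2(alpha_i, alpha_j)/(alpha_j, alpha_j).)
The diagram associated to this matrix has two connected components: the simple roots {alpha_2, alpha_4} form a chain of 2 nodes with single edges (A_2), and {alpha_1, alpha_3, alpha_5} form a chain of 3 nodes with a double edge at one end; the terminal node there is the unique short simple root (B_3). A semisimple Lie algebra decomposes uniquely as the direct sum of simple ideals, one per connected component of its Dynkin diagram, so g ≅ A_2 ⊕ B_3 (dimension 8 + 21 = 29).

A2 ⊕ B3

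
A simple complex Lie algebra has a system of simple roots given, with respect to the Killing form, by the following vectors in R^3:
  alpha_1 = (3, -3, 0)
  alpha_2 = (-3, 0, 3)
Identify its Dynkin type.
Compute the Cartan integers a_ij = 2(alpha_i, alpha_j)/(alpha_j, alpha_j); the resulting 2x2 Cartan matrix is
[[2, -1], [-1, 2]].
All simple roots have the same length, so the diagram is simply laced. The associated Dynkin diagram is a chain of 2 nodes with single edges (A_2), so the type is A_2 (the algebra sl(3)).

A2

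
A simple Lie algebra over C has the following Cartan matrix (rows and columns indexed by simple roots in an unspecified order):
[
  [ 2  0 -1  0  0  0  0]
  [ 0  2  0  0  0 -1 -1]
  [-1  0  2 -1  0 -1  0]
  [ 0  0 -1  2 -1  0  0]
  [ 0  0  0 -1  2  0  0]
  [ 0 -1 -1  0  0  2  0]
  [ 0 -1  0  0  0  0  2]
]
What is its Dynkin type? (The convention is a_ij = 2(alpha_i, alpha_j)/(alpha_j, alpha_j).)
The matrix has rank 7 with 2's on the diagonal. Reading the off-diagonal entries as Dynkin edges (a single edge where a_ij = a_ji = -1; a double or triple edge where a_ij * a_ji = 2 or 3), the diagram is a chain of 6 nodes with one extra node attached to the third node from one end (E_7). One simple-root ordering that puts it in standard form is (alpha_5, alpha_1, alpha_4, alpha_3, alpha_6, alpha_2, alpha_7). So the algebra is type E_7.

E_7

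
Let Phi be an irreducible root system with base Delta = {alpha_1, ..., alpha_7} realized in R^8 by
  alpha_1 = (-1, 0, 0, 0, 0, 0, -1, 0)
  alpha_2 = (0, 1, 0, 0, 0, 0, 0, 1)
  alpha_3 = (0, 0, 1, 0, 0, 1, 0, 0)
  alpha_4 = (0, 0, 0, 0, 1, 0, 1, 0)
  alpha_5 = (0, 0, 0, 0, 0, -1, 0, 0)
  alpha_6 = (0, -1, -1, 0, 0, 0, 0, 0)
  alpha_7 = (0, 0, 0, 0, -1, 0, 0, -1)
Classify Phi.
B_7 (so(15))

Compute the Cartan integers a_ij = 2(alpha_i, alpha_j)/(alpha_j, alpha_j); the resulting 7x7 Cartan matrix is
[[2, 0, 0, -1, 0, 0, 0], [0, 2, 0, 0, 0, -1, -1], [0, 0, 2, 0, -2, -1, 0], [-1, 0, 0, 2, 0, 0, -1], [0, 0, -1, 0, 2, 0, 0], [0, -1, -1, 0, 0, 2, 0], [0, -1, 0, -1, 0, 0, 2]].
The roots have two lengths (squared-length ratio 2:1); the short ones are alpha_{5}. The associated Dynkin diagram is a chain of 7 nodes with a double edge at one end; the terminal node there is the unique short simple root (B_7), so the type is B_7 (the algebra so(15)).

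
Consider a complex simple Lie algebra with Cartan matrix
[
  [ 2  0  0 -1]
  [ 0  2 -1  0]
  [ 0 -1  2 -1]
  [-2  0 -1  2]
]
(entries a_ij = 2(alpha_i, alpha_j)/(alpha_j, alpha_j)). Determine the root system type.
The matrix has rank 4 with 2's on the diagonal. Reading the off-diagonal entries as Dynkin edges (a single edge where a_ij = a_ji = -1; a double or triple edge where a_ij * a_ji = 2 or 3), the diagram is a chain of 4 nodes with a double edge at one end; the terminal node there is the unique short simple root (B_4). One simple-root ordering that puts it in standard form is (alpha_2, alpha_3, alpha_4, alpha_1). So the algebra is type B_4, i.e. so(9).

type B_4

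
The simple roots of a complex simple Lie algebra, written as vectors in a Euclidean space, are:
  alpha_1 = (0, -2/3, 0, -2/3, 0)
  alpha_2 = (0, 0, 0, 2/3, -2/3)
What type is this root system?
Compute the Cartan integers a_ij = 2(alpha_i, alpha_j)/(alpha_j, alpha_j); the resulting 2x2 Cartan matrix is
[[2, -1], [-1, 2]].
All simple roots have the same length, so the diagram is simply laced. The associated Dynkin diagram is a chain of 2 nodes with single edges (A_2), so the type is A_2 (the algebra sl(3)).

A_2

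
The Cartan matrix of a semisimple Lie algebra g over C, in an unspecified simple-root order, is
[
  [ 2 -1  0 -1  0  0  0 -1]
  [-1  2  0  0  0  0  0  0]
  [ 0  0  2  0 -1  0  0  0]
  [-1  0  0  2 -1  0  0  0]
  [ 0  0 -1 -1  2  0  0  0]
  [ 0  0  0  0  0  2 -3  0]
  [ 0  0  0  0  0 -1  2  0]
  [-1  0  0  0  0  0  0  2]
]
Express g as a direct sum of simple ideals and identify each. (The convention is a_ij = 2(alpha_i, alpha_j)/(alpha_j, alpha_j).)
D6 + G2

The diagram associated to this matrix has two connected components: the simple roots {alpha_1, alpha_2, alpha_3, alpha_4, alpha_5, alpha_8} form a chain of 4 nodes with a fork of two nodes at one end (D_6), and {alpha_6, alpha_7} form two nodes joined by a triple edge (G_2). A semisimple Lie algebra decomposes uniquely as the direct sum of simple ideals, one per connected component of its Dynkin diagram, so g ≅ D_6 ⊕ G_2 (dimension 66 + 14 = 80).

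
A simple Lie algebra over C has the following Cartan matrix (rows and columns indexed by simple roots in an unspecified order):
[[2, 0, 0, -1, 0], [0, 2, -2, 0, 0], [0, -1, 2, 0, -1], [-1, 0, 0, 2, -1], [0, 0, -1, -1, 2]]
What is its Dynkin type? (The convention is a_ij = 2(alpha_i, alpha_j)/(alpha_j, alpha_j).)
C_5 (sp(10))

The matrix has rank 5 with 2's on the diagonal. Reading the off-diagonal entries as Dynkin edges (a single edge where a_ij = a_ji = -1; a double or triple edge where a_ij * a_ji = 2 or 3), the diagram is a chain of 5 nodes with a double edge at one end; the terminal node there is the unique long simple root (C_5). One simple-root ordering that puts it in standard form is (alpha_1, alpha_4, alpha_5, alpha_3, alpha_2). So the algebra is type C_5, i.e. sp(10).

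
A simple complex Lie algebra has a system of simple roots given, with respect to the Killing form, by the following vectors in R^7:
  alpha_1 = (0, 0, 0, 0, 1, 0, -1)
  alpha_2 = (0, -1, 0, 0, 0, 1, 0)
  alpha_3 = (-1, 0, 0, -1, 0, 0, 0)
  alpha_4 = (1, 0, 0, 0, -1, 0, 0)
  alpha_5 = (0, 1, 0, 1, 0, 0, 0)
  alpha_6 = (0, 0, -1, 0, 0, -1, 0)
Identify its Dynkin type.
Compute the Cartan integers a_ij = 2(alpha_i, alpha_j)/(alpha_j, alpha_j); the resulting 6x6 Cartan matrix is
[[2, 0, 0, -1, 0, 0], [0, 2, 0, 0, -1, -1], [0, 0, 2, -1, -1, 0], [-1, 0, -1, 2, 0, 0], [0, -1, -1, 0, 2, 0], [0, -1, 0, 0, 0, 2]].
All simple roots have the same length, so the diagram is simply laced. The associated Dynkin diagram is a chain of 6 nodes with single edges (A_6), so the type is A_6 (the algebra sl(7)).

type A_6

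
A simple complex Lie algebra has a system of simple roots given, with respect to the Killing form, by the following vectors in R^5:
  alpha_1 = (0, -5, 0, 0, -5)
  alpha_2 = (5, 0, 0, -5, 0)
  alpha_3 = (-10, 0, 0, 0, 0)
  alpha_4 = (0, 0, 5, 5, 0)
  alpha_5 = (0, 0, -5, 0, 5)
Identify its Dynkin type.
C_5 (sp(10))

Compute the Cartan integers a_ij = 2(alpha_i, alpha_j)/(alpha_j, alpha_j); the resulting 5x5 Cartan matrix is
[[2, 0, 0, 0, -1], [0, 2, -1, -1, 0], [0, -2, 2, 0, 0], [0, -1, 0, 2, -1], [-1, 0, 0, -1, 2]].
The roots have two lengths (squared-length ratio 2:1); the short ones are alpha_{1,2,4,5}. The associated Dynkin diagram is a chain of 5 nodes with a double edge at one end; the terminal node there is the unique long simple root (C_5), so the type is C_5 (the algebra sp(10)).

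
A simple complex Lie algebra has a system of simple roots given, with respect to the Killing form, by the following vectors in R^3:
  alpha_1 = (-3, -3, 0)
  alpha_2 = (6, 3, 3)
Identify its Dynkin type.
G2

Compute the Cartan integers a_ij = 2(alpha_i, alpha_j)/(alpha_j, alpha_j); the resulting 2x2 Cartan matrix is
[[2, -1], [-3, 2]].
The roots have two lengths (squared-length ratio 3:1); the short ones are alpha_{1}. The associated Dynkin diagram is two nodes joined by a triple edge (G_2), so the type is G_2.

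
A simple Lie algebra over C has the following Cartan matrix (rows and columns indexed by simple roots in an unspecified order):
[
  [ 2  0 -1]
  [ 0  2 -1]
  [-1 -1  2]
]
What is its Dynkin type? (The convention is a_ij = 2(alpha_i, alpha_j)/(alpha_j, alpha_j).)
The matrix has rank 3 with 2's on the diagonal. Reading the off-diagonal entries as Dynkin edges (a single edge where a_ij = a_ji = -1; a double or triple edge where a_ij * a_ji = 2 or 3), the diagram is a chain of 3 nodes with single edges (A_3). One simple-root ordering that puts it in standard form is (alpha_1, alpha_3, alpha_2). So the algebra is type A_3, i.e. sl(4).

A_3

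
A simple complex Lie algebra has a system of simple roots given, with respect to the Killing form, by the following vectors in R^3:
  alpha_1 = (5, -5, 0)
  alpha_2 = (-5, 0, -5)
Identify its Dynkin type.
Compute the Cartan integers a_ij = 2(alpha_i, alpha_j)/(alpha_j, alpha_j); the resulting 2x2 Cartan matrix is
[[2, -1], [-1, 2]].
All simple roots have the same length, so the diagram is simply laced. The associated Dynkin diagram is a chain of 2 nodes with single edges (A_2), so the type is A_2 (the algebra sl(3)).

type A_2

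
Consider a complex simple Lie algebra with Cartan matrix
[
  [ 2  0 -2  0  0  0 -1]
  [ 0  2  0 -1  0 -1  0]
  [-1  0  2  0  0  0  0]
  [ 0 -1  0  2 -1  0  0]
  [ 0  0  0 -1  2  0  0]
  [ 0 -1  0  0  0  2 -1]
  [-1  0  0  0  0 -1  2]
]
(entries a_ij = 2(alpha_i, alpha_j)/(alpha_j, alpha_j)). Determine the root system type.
B_7

The matrix has rank 7 with 2's on the diagonal. Reading the off-diagonal entries as Dynkin edges (a single edge where a_ij = a_ji = -1; a double or triple edge where a_ij * a_ji = 2 or 3), the diagram is a chain of 7 nodes with a double edge at one end; the terminal node there is the unique short simple root (B_7). One simple-root ordering that puts it in standard form is (alpha_5, alpha_4, alpha_2, alpha_6, alpha_7, alpha_1, alpha_3). So the algebra is type B_7, i.e. so(15).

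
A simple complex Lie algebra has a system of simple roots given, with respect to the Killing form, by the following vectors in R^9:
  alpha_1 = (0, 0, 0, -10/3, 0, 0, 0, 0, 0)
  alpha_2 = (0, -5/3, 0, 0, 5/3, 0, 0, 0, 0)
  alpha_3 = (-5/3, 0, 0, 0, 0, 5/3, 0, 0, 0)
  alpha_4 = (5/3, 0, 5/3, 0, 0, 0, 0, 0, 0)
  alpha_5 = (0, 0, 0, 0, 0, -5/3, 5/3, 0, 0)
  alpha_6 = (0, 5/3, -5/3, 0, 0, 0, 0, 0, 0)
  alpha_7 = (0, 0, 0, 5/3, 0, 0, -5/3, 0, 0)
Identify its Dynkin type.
Compute the Cartan integers a_ij = 2(alpha_i, alpha_j)/(alpha_j, alpha_j); the resulting 7x7 Cartan matrix is
[[2, 0, 0, 0, 0, 0, -2], [0, 2, 0, 0, 0, -1, 0], [0, 0, 2, -1, -1, 0, 0], [0, 0, -1, 2, 0, -1, 0], [0, 0, -1, 0, 2, 0, -1], [0, -1, 0, -1, 0, 2, 0], [-1, 0, 0, 0, -1, 0, 2]].
The roots have two lengths (squared-length ratio 2:1); the short ones are alpha_{2,3,4,5,6,7}. The associated Dynkin diagram is a chain of 7 nodes with a double edge at one end; the terminal node there is the unique long simple root (C_7), so the type is C_7 (the algebra sp(14)).

C7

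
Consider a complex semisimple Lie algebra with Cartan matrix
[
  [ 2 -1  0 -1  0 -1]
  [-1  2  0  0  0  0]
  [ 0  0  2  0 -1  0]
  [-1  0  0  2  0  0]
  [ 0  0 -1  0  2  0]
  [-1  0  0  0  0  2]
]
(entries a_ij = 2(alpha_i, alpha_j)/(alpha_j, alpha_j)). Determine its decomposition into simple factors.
type A_2 + type D_4

The diagram associated to this matrix has two connected components: the simple roots {alpha_3, alpha_5} form a chain of 2 nodes with single edges (A_2), and {alpha_1, alpha_2, alpha_4, alpha_6} form a chain of 2 nodes with a fork of two nodes at one end (D_4). A semisimple Lie algebra decomposes uniquely as the direct sum of simple ideals, one per connected component of its Dynkin diagram, so g ≅ A_2 ⊕ D_4 (dimension 8 + 28 = 36).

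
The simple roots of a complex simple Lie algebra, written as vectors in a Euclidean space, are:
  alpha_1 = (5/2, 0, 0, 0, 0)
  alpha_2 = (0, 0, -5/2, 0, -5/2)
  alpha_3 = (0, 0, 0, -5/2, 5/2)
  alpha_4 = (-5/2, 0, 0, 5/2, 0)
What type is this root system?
Compute the Cartan integers a_ij = 2(alpha_i, alpha_j)/(alpha_j, alpha_j); the resulting 4x4 Cartan matrix is
[[2, 0, 0, -1], [0, 2, -1, 0], [0, -1, 2, -1], [-2, 0, -1, 2]].
The roots have two lengths (squared-length ratio 2:1); the short ones are alpha_{1}. The associated Dynkin diagram is a chain of 4 nodes with a double edge at one end; the terminal node there is the unique short simple root (B_4), so the type is B_4 (the algebra so(9)).

type B_4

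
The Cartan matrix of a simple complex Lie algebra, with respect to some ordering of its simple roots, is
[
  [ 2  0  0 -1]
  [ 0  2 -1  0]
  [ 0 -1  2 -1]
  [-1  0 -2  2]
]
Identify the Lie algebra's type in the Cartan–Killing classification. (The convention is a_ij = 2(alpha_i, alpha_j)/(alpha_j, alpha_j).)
type F_4

The matrix has rank 4 with 2's on the diagonal. Reading the off-diagonal entries as Dynkin edges (a single edge where a_ij = a_ji = -1; a double or triple edge where a_ij * a_ji = 2 or 3), the diagram is a chain of 4 nodes with a double edge between the middle two (F_4). One simple-root ordering that puts it in standard form is (alpha_1, alpha_4, alpha_3, alpha_2). So the algebra is type F_4.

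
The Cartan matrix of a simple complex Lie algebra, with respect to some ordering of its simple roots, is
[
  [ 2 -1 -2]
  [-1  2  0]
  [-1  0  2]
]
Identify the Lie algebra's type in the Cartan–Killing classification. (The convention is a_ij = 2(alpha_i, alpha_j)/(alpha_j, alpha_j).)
B_3

The matrix has rank 3 with 2's on the diagonal. Reading the off-diagonal entries as Dynkin edges (a single edge where a_ij = a_ji = -1; a double or triple edge where a_ij * a_ji = 2 or 3), the diagram is a chain of 3 nodes with a double edge at one end; the terminal node there is the unique short simple root (B_3). One simple-root ordering that puts it in standard form is (alpha_2, alpha_1, alpha_3). So the algebra is type B_3, i.e. so(7).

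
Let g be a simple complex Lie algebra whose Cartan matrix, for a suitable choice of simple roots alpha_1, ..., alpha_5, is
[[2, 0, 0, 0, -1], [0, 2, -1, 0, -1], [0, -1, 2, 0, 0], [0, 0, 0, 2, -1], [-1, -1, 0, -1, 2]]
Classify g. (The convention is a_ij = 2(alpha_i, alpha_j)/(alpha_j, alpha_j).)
D_5 (so(10))

The matrix has rank 5 with 2's on the diagonal. Reading the off-diagonal entries as Dynkin edges (a single edge where a_ij = a_ji = -1; a double or triple edge where a_ij * a_ji = 2 or 3), the diagram is a chain of 3 nodes with a fork of two nodes at one end (D_5). One simple-root ordering that puts it in standard form is (alpha_3, alpha_2, alpha_5, alpha_4, alpha_1). So the algebra is type D_5, i.e. so(10).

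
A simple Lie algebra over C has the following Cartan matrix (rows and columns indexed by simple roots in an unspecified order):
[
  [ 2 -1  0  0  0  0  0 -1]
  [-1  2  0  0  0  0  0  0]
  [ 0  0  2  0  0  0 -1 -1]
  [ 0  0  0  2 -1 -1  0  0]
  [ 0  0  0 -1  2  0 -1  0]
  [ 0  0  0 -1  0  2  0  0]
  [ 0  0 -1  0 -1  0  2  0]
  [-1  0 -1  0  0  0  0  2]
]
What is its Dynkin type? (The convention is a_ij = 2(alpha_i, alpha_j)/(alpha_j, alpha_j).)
A8

The matrix has rank 8 with 2's on the diagonal. Reading the off-diagonal entries as Dynkin edges (a single edge where a_ij = a_ji = -1; a double or triple edge where a_ij * a_ji = 2 or 3), the diagram is a chain of 8 nodes with single edges (A_8). One simple-root ordering that puts it in standard form is (alpha_2, alpha_1, alpha_8, alpha_3, alpha_7, alpha_5, alpha_4, alpha_6). So the algebra is type A_8, i.e. sl(9).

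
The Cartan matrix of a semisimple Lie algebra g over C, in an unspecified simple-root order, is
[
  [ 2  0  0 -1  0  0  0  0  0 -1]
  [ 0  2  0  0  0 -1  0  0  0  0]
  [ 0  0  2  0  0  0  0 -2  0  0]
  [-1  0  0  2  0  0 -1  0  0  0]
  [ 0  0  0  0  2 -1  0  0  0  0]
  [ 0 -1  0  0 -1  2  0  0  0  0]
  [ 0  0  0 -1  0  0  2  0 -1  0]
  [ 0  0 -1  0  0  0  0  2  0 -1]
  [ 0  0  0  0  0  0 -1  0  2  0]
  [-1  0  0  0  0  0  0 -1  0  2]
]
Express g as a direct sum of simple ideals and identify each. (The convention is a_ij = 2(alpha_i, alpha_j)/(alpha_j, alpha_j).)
A_3 (sl(4)) + C_7 (sp(14))

The diagram associated to this matrix has two connected components: the simple roots {alpha_2, alpha_5, alpha_6} form a chain of 3 nodes with single edges (A_3), and {alpha_1, alpha_3, alpha_4, alpha_7, alpha_8, alpha_9, alpha_10} form a chain of 7 nodes with a double edge at one end; the terminal node there is the unique long simple root (C_7). A semisimple Lie algebra decomposes uniquely as the direct sum of simple ideals, one per connected component of its Dynkin diagram, so g ≅ A_3 ⊕ C_7 (dimension 15 + 105 = 120).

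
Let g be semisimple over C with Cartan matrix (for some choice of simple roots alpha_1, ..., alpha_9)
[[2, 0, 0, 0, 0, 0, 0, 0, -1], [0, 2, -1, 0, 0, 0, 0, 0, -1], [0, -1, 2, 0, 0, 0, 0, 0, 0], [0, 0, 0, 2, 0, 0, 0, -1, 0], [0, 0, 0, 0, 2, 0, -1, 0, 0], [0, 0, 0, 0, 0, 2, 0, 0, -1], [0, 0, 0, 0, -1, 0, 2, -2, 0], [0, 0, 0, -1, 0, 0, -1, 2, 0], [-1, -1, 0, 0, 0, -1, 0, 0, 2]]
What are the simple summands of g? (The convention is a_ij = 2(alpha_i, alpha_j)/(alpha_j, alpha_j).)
The diagram associated to this matrix has two connected components: the simple roots {alpha_1, alpha_2, alpha_3, alpha_6, alpha_9} form a chain of 3 nodes with a fork of two nodes at one end (D_5), and {alpha_4, alpha_5, alpha_7, alpha_8} form a chain of 4 nodes with a double edge between the middle two (F_4). A semisimple Lie algebra decomposes uniquely as the direct sum of simple ideals, one per connected component of its Dynkin diagram, so g ≅ D_5 ⊕ F_4 (dimension 45 + 52 = 97).

D_5 (so(10)) + F_4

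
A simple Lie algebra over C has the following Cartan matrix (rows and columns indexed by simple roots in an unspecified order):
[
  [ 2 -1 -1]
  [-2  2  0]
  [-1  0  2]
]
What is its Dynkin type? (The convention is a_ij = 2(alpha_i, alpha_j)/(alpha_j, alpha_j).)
The matrix has rank 3 with 2's on the diagonal. Reading the off-diagonal entries as Dynkin edges (a single edge where a_ij = a_ji = -1; a double or triple edge where a_ij * a_ji = 2 or 3), the diagram is a chain of 3 nodes with a double edge at one end; the terminal node there is the unique long simple root (C_3). One simple-root ordering that puts it in standard form is (alpha_3, alpha_1, alpha_2). So the algebra is type C_3, i.e. sp(6).

C_3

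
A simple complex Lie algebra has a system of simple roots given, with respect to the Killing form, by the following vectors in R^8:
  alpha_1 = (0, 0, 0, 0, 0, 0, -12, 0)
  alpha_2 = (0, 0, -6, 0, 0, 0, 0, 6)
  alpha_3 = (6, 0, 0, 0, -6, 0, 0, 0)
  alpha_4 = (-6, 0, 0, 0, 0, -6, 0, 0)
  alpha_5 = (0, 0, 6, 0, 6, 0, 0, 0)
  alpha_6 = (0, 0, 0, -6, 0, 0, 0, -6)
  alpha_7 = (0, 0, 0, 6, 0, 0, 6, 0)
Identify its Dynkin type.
C_7

Compute the Cartan integers a_ij = 2(alpha_i, alpha_j)/(alpha_j, alpha_j); the resulting 7x7 Cartan matrix is
[[2, 0, 0, 0, 0, 0, -2], [0, 2, 0, 0, -1, -1, 0], [0, 0, 2, -1, -1, 0, 0], [0, 0, -1, 2, 0, 0, 0], [0, -1, -1, 0, 2, 0, 0], [0, -1, 0, 0, 0, 2, -1], [-1, 0, 0, 0, 0, -1, 2]].
The roots have two lengths (squared-length ratio 2:1); the short ones are alpha_{2,3,4,5,6,7}. The associated Dynkin diagram is a chain of 7 nodes with a double edge at one end; the terminal node there is the unique long simple root (C_7), so the type is C_7 (the algebra sp(14)).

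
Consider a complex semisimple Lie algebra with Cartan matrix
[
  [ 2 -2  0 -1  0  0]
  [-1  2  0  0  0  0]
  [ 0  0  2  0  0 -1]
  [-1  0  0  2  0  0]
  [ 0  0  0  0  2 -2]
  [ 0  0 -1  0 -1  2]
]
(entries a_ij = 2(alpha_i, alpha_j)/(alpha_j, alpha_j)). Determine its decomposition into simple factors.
The diagram associated to this matrix has two connected components: the simple roots {alpha_1, alpha_2, alpha_4} form a chain of 3 nodes with a double edge at one end; the terminal node there is the unique short simple root (B_3), and {alpha_3, alpha_5, alpha_6} form a chain of 3 nodes with a double edge at one end; the terminal node there is the unique long simple root (C_3). A semisimple Lie algebra decomposes uniquely as the direct sum of simple ideals, one per connected component of its Dynkin diagram, so g ≅ B_3 ⊕ C_3 (dimension 21 + 21 = 42).

B_3 + C_3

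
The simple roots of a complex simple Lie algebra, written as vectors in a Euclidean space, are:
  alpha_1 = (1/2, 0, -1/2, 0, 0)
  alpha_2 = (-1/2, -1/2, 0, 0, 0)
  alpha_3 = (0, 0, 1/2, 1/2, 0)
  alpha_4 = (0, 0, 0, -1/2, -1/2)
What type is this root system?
A_4 (sl(5))

Compute the Cartan integers a_ij = 2(alpha_i, alpha_j)/(alpha_j, alpha_j); the resulting 4x4 Cartan matrix is
[[2, -1, -1, 0], [-1, 2, 0, 0], [-1, 0, 2, -1], [0, 0, -1, 2]].
All simple roots have the same length, so the diagram is simply laced. The associated Dynkin diagram is a chain of 4 nodes with single edges (A_4), so the type is A_4 (the algebra sl(5)).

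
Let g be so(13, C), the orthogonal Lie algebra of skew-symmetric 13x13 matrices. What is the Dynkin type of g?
B_6 (so(13))

This is so(13) with 13 odd, which has dimension 13(13-1)/2 = 78 and rank (13-1)/2 = 6. In the classification of classical Lie algebras, the orthogonal algebra so(2n+1) in an odd number of variables has type B_n; here n = 6, so the Dynkin diagram is a chain of 6 nodes with a double edge at one end; the terminal node there is the unique short simple root (B_6). Hence the type is B_6.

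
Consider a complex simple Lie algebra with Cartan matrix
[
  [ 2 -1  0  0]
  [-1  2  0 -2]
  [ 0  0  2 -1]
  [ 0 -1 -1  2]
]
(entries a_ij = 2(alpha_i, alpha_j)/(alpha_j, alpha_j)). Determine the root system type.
The matrix has rank 4 with 2's on the diagonal. Reading the off-diagonal entries as Dynkin edges (a single edge where a_ij = a_ji = -1; a double or triple edge where a_ij * a_ji = 2 or 3), the diagram is a chain of 4 nodes with a double edge between the middle two (F_4). One simple-root ordering that puts it in standard form is (alpha_1, alpha_2, alpha_4, alpha_3). So the algebra is type F_4.

F_4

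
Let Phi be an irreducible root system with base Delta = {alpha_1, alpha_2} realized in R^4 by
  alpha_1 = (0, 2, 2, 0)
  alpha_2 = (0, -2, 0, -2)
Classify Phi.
A_2

Compute the Cartan integers a_ij = 2(alpha_i, alpha_j)/(alpha_j, alpha_j); the resulting 2x2 Cartan matrix is
[[2, -1], [-1, 2]].
All simple roots have the same length, so the diagram is simply laced. The associated Dynkin diagram is a chain of 2 nodes with single edges (A_2), so the type is A_2 (the algebra sl(3)).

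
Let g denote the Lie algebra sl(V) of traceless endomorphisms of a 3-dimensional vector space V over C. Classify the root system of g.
A2

This is sl(3), which has dimension 3^2 - 1 = 8 and rank 3 - 1 = 2 (a Cartan subalgebra is the diagonal traceless matrices). In the classification of classical Lie algebras, the special linear algebra sl(n+1) has type A_n; here n = 2, so the Dynkin diagram is a chain of 2 nodes with single edges (A_2). Hence the type is A_2.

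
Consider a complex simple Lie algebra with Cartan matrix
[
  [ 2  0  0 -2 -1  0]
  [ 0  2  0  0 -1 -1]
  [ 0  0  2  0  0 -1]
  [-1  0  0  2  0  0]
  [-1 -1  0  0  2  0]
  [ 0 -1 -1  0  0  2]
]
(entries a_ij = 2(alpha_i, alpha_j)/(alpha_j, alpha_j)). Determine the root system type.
The matrix has rank 6 with 2's on the diagonal. Reading the off-diagonal entries as Dynkin edges (a single edge where a_ij = a_ji = -1; a double or triple edge where a_ij * a_ji = 2 or 3), the diagram is a chain of 6 nodes with a double edge at one end; the terminal node there is the unique short simple root (B_6). One simple-root ordering that puts it in standard form is (alpha_3, alpha_6, alpha_2, alpha_5, alpha_1, alpha_4). So the algebra is type B_6, i.e. so(13).

type B_6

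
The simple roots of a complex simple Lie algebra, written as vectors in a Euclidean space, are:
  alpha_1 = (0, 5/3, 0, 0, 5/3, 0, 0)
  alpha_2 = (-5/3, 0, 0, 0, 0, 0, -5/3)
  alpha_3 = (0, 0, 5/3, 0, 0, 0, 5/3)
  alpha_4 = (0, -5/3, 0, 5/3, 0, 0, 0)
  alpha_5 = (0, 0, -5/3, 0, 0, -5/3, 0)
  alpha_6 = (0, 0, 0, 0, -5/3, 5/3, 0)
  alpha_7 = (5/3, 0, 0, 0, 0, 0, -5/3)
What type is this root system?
type D_7

Compute the Cartan integers a_ij = 2(alpha_i, alpha_j)/(alpha_j, alpha_j); the resulting 7x7 Cartan matrix is
[[2, 0, 0, -1, 0, -1, 0], [0, 2, -1, 0, 0, 0, 0], [0, -1, 2, 0, -1, 0, -1], [-1, 0, 0, 2, 0, 0, 0], [0, 0, -1, 0, 2, -1, 0], [-1, 0, 0, 0, -1, 2, 0], [0, 0, -1, 0, 0, 0, 2]].
All simple roots have the same length, so the diagram is simply laced. The associated Dynkin diagram is a chain of 5 nodes with a fork of two nodes at one end (D_7), so the type is D_7 (the algebra so(14)).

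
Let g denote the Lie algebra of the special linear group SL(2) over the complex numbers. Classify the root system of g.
type A_1

This is sl(2), which has dimension 2^2 - 1 = 3 and rank 2 - 1 = 1 (a Cartan subalgebra is the diagonal traceless matrices). In the classification of classical Lie algebras, the special linear algebra sl(n+1) has type A_n; here n = 1, so the Dynkin diagram is a chain of 1 nodes with single edges (A_1). Hence the type is A_1.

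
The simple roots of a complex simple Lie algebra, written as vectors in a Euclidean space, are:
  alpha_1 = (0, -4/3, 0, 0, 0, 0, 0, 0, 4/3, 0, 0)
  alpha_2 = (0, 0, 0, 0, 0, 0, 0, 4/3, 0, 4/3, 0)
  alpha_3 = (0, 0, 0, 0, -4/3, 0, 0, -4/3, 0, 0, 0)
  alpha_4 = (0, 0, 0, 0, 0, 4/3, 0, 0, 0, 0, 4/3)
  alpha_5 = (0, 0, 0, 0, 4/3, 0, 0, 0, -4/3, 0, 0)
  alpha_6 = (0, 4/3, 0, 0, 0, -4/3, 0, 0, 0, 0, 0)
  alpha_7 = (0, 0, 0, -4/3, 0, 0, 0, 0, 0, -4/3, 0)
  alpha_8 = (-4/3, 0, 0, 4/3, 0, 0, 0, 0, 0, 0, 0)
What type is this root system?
Compute the Cartan integers a_ij = 2(alpha_i, alpha_j)/(alpha_j, alpha_j); the resulting 8x8 Cartan matrix is
[[2, 0, 0, 0, -1, -1, 0, 0], [0, 2, -1, 0, 0, 0, -1, 0], [0, -1, 2, 0, -1, 0, 0, 0], [0, 0, 0, 2, 0, -1, 0, 0], [-1, 0, -1, 0, 2, 0, 0, 0], [-1, 0, 0, -1, 0, 2, 0, 0], [0, -1, 0, 0, 0, 0, 2, -1], [0, 0, 0, 0, 0, 0, -1, 2]].
All simple roots have the same length, so the diagram is simply laced. The associated Dynkin diagram is a chain of 8 nodes with single edges (A_8), so the type is A_8 (the algebra sl(9)).

A_8 (sl(9))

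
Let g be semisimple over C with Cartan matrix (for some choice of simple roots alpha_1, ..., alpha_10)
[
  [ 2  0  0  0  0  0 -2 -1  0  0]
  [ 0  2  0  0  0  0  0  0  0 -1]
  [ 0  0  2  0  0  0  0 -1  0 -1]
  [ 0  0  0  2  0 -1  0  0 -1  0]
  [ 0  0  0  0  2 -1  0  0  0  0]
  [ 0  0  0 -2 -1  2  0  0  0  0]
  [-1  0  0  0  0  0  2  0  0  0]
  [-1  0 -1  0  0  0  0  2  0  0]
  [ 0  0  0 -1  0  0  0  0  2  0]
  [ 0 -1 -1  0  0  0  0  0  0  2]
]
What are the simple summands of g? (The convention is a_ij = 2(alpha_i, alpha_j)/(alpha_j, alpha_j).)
The diagram associated to this matrix has two connected components: the simple roots {alpha_1, alpha_2, alpha_3, alpha_7, alpha_8, alpha_10} form a chain of 6 nodes with a double edge at one end; the terminal node there is the unique short simple root (B_6), and {alpha_4, alpha_5, alpha_6, alpha_9} form a chain of 4 nodes with a double edge between the middle two (F_4). A semisimple Lie algebra decomposes uniquely as the direct sum of simple ideals, one per connected component of its Dynkin diagram, so g ≅ B_6 ⊕ F_4 (dimension 78 + 52 = 130).

B6 + F4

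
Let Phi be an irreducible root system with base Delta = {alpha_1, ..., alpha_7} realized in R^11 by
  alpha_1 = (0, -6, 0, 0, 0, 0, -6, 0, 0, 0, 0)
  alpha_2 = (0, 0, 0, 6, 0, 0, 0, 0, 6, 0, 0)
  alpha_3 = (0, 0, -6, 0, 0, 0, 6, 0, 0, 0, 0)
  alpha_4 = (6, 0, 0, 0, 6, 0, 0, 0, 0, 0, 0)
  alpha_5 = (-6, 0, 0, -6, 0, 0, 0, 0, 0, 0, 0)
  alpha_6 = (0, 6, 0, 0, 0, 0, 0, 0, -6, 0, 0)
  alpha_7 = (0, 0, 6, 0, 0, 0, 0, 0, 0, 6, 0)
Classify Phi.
Compute the Cartan integers a_ij = 2(alpha_i, alpha_j)/(alpha_j, alpha_j); the resulting 7x7 Cartan matrix is
[[2, 0, -1, 0, 0, -1, 0], [0, 2, 0, 0, -1, -1, 0], [-1, 0, 2, 0, 0, 0, -1], [0, 0, 0, 2, -1, 0, 0], [0, -1, 0, -1, 2, 0, 0], [-1, -1, 0, 0, 0, 2, 0], [0, 0, -1, 0, 0, 0, 2]].
All simple roots have the same length, so the diagram is simply laced. The associated Dynkin diagram is a chain of 7 nodes with single edges (A_7), so the type is A_7 (the algebra sl(8)).

type A_7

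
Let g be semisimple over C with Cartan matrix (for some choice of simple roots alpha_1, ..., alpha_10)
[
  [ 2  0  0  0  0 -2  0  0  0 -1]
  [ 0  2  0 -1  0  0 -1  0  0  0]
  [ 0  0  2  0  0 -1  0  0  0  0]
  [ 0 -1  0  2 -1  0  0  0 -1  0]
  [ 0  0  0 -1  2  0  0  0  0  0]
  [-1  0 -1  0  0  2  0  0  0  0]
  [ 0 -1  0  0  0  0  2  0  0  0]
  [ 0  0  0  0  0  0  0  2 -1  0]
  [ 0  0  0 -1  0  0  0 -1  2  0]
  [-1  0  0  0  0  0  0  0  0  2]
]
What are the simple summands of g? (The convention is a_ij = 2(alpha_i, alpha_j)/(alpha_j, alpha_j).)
The diagram associated to this matrix has two connected components: the simple roots {alpha_2, alpha_4, alpha_5, alpha_7, alpha_8, alpha_9} form a chain of 5 nodes with one extra node attached to the third node from one end (E_6), and {alpha_1, alpha_3, alpha_6, alpha_10} form a chain of 4 nodes with a double edge between the middle two (F_4). A semisimple Lie algebra decomposes uniquely as the direct sum of simple ideals, one per connected component of its Dynkin diagram, so g ≅ E_6 ⊕ F_4 (dimension 78 + 52 = 130).

E_6 + F_4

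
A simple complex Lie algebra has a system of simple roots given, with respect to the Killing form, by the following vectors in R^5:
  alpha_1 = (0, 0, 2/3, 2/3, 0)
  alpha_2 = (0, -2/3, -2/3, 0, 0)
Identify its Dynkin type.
type A_2

Compute the Cartan integers a_ij = 2(alpha_i, alpha_j)/(alpha_j, alpha_j); the resulting 2x2 Cartan matrix is
[[2, -1], [-1, 2]].
All simple roots have the same length, so the diagram is simply laced. The associated Dynkin diagram is a chain of 2 nodes with single edges (A_2), so the type is A_2 (the algebra sl(3)).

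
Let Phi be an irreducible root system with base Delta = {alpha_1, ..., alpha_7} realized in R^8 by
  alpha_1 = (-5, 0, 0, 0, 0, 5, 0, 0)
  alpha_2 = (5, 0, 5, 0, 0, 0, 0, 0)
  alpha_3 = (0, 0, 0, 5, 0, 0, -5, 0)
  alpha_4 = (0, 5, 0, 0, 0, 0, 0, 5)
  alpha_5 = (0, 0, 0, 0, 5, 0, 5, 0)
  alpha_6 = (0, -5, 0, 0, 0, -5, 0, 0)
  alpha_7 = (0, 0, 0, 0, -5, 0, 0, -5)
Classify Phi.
A_7

Compute the Cartan integers a_ij = 2(alpha_i, alpha_j)/(alpha_j, alpha_j); the resulting 7x7 Cartan matrix is
[[2, -1, 0, 0, 0, -1, 0], [-1, 2, 0, 0, 0, 0, 0], [0, 0, 2, 0, -1, 0, 0], [0, 0, 0, 2, 0, -1, -1], [0, 0, -1, 0, 2, 0, -1], [-1, 0, 0, -1, 0, 2, 0], [0, 0, 0, -1, -1, 0, 2]].
All simple roots have the same length, so the diagram is simply laced. The associated Dynkin diagram is a chain of 7 nodes with single edges (A_7), so the type is A_7 (the algebra sl(8)).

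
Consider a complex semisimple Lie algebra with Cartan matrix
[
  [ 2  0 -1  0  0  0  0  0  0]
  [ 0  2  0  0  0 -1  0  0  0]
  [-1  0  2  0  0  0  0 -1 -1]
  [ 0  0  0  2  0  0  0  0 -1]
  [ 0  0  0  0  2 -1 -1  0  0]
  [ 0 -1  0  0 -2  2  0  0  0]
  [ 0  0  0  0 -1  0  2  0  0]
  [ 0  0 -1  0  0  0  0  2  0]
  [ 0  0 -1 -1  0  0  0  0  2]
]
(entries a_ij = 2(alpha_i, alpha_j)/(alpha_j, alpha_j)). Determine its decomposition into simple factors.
The diagram associated to this matrix has two connected components: the simple roots {alpha_1, alpha_3, alpha_4, alpha_8, alpha_9} form a chain of 3 nodes with a fork of two nodes at one end (D_5), and {alpha_2, alpha_5, alpha_6, alpha_7} form a chain of 4 nodes with a double edge between the middle two (F_4). A semisimple Lie algebra decomposes uniquely as the direct sum of simple ideals, one per connected component of its Dynkin diagram, so g ≅ D_5 ⊕ F_4 (dimension 45 + 52 = 97).

D5 ⊕ F4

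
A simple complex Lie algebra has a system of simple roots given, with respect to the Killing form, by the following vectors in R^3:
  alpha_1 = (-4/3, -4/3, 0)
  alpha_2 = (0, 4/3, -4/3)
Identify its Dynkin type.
A_2 (sl(3))

Compute the Cartan integers a_ij = 2(alpha_i, alpha_j)/(alpha_j, alpha_j); the resulting 2x2 Cartan matrix is
[[2, -1], [-1, 2]].
All simple roots have the same length, so the diagram is simply laced. The associated Dynkin diagram is a chain of 2 nodes with single edges (A_2), so the type is A_2 (the algebra sl(3)).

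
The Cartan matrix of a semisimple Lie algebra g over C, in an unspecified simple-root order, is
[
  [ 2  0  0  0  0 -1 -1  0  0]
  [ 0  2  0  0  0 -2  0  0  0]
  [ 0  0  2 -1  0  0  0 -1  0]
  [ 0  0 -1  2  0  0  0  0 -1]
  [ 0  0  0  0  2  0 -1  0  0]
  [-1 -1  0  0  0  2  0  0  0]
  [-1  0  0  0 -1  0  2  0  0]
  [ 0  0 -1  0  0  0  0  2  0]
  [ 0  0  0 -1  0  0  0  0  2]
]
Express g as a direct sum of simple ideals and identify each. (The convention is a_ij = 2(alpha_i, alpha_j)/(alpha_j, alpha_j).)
A_4 (sl(5)) + C_5 (sp(10))

The diagram associated to this matrix has two connected components: the simple roots {alpha_3, alpha_4, alpha_8, alpha_9} form a chain of 4 nodes with single edges (A_4), and {alpha_1, alpha_2, alpha_5, alpha_6, alpha_7} form a chain of 5 nodes with a double edge at one end; the terminal node there is the unique long simple root (C_5). A semisimple Lie algebra decomposes uniquely as the direct sum of simple ideals, one per connected component of its Dynkin diagram, so g ≅ A_4 ⊕ C_5 (dimension 24 + 55 = 79).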